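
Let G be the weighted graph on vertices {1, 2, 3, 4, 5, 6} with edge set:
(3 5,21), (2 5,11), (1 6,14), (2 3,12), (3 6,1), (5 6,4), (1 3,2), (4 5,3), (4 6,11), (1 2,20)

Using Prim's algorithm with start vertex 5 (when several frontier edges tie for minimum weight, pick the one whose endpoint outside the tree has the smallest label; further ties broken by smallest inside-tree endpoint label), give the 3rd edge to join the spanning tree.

3-6

Prim's algorithm from 5:
Step 1: frontier [4 5 3, 5 6 4, 2 5 11, 3 5 21] → take 4 5 (3); add 4.
Step 2: frontier [4 6 11, 5 6 4, 2 5 11, 3 5 21] → take 5 6 (4); add 6.
Step 3: frontier [2 5 11, 3 5 21, 3 6 1, 1 6 14] → take 3 6 (1); add 3.
Step 4: frontier [1 3 2, 2 3 12, 2 5 11, 1 6 14] → take 1 3 (2); add 1.
Step 5: frontier [1 2 20, 2 3 12, 2 5 11] → take 2 5 (11); add 2.
The 3rd edge added is 3 6.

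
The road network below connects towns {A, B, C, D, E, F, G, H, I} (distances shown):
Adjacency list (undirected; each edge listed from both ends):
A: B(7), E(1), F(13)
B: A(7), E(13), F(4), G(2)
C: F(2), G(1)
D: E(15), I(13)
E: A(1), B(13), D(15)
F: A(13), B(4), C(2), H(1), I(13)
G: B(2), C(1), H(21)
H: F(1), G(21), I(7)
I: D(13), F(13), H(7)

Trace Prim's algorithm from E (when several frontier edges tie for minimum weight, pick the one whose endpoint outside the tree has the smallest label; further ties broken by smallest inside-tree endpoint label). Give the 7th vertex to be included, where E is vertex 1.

H

Prim's algorithm from E:
Step 1: frontier [A E 1, B E 13, D E 15] → take A E (1); add A.
Step 2: frontier [A B 7, A F 13, B E 13, D E 15] → take A B (7); add B.
Step 3: frontier [A F 13, B G 2, B F 4, D E 15] → take B G (2); add G.
Step 4: frontier [A F 13, B F 4, D E 15, C G 1, G H 21] → take C G (1); add C.
Step 5: frontier [A F 13, B F 4, C F 2, D E 15, G H 21] → take C F (2); add F.
Step 6: frontier [D E 15, F H 1, F I 13, G H 21] → take F H (1); add H.
Step 7: frontier [D E 15, F I 13, H I 7] → take H I (7); add I.
Step 8: frontier [D E 15, D I 13] → take D I (13); add D.
Vertex order: E, A, B, G, C, F, H, I, D. The 7th vertex is H.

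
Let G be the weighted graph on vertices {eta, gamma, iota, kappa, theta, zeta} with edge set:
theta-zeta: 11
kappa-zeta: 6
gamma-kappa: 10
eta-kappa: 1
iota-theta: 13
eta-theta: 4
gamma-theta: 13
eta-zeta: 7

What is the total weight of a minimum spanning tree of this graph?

34

Prim, starting at eta.
Step 1: cheapest edge leaving the tree is eta-kappa (1); add kappa.
Step 2: cheapest edge leaving the tree is eta-theta (4); add theta.
Step 3: cheapest edge leaving the tree is kappa-zeta (6); add zeta.
Step 4: cheapest edge leaving the tree is gamma-kappa (10); add gamma.
Step 5: cheapest edge leaving the tree is iota-theta (13); add iota.
MST edges: eta-kappa, eta-theta, kappa-zeta, gamma-kappa, iota-theta; total weight 1+4+6+10+13 = 34.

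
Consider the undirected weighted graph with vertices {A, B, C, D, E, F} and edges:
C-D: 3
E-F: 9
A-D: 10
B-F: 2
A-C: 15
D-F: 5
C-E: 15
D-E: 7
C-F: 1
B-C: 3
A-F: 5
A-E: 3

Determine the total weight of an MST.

Kruskal: consider edges lightest-first.
C-F (1): add — endpoints in different components.
B-F (2): add — endpoints in different components.
A-E (3): add — endpoints in different components.
B-C (3): skip — B and C already connected.
C-D (3): add — endpoints in different components.
A-F (5): add — endpoints in different components.
MST edges: C-F, B-F, A-E, C-D, A-F; total weight 1+2+3+3+5 = 14.

14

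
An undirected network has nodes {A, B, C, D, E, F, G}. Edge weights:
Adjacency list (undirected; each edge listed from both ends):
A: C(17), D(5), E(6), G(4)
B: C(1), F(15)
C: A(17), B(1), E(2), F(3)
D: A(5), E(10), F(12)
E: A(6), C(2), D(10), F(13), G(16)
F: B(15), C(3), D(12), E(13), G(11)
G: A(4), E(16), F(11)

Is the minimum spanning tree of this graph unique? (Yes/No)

Kruskal's algorithm — process edges by increasing weight (ties by edge label):
B-C (1): add — endpoints in different components.
C-E (2): add — endpoints in different components.
C-F (3): add — endpoints in different components.
A-G (4): add — endpoints in different components.
A-D (5): add — endpoints in different components.
A-E (6): add — endpoints in different components.
Every non-tree edge has weight strictly greater than the heaviest edge on the tree path between its endpoints, so the MST is unique.

Yes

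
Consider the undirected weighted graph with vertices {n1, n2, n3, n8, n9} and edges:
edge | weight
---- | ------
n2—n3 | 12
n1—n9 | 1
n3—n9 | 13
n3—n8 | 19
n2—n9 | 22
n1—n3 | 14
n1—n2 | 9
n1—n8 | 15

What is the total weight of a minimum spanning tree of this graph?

Prim's algorithm from n8:
Step 1: frontier [n1—n8 15, n3—n8 19] → take n1—n8 (15); add n1.
Step 2: frontier [n1—n9 1, n1—n2 9, n1—n3 14, n3—n8 19] → take n1—n9 (1); add n9.
Step 3: frontier [n1—n2 9, n1—n3 14, n3—n8 19, n3—n9 13, n2—n9 22] → take n1—n2 (9); add n2.
Step 4: frontier [n1—n3 14, n2—n3 12, n3—n8 19, n3—n9 13] → take n2—n3 (12); add n3.
MST edges: n1—n8, n1—n9, n1—n2, n2—n3; total weight 15+1+9+12 = 37.

37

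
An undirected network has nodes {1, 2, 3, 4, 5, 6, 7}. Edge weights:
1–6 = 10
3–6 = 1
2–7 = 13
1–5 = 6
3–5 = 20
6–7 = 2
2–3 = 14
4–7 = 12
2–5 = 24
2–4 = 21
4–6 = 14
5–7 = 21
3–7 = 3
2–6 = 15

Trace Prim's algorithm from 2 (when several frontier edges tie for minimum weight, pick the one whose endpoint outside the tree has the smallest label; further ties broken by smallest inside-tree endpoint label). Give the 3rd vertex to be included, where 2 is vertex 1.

Prim's algorithm from 2:
Step 1: cheapest edge leaving the tree is 2–7 (13); add 7.
Step 2: cheapest edge leaving the tree is 6–7 (2); add 6.
Step 3: cheapest edge leaving the tree is 3–6 (1); add 3.
Step 4: cheapest edge leaving the tree is 1–6 (10); add 1.
Step 5: cheapest edge leaving the tree is 1–5 (6); add 5.
Step 6: cheapest edge leaving the tree is 4–7 (12); add 4.
Vertex order: 2, 7, 6, 3, 1, 5, 4. The 3rd vertex is 6.

6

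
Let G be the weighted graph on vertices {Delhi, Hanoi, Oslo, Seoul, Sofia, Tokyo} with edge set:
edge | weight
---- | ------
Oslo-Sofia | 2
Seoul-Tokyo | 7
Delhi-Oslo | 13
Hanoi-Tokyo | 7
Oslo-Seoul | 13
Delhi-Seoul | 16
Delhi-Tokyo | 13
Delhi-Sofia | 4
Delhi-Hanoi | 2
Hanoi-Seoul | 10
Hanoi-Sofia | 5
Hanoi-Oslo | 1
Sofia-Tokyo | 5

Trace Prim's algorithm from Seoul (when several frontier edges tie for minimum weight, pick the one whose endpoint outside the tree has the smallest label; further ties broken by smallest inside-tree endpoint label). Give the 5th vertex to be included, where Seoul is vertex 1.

Grow the tree from Seoul using Prim:
Step 1: frontier [Seoul-Tokyo 7, Hanoi-Seoul 10, Oslo-Seoul 13, Delhi-Seoul 16] → take Seoul-Tokyo (7); add Tokyo.
Step 2: frontier [Hanoi-Seoul 10, Oslo-Seoul 13, Delhi-Seoul 16, Sofia-Tokyo 5, Hanoi-Tokyo 7, Delhi-Tokyo 13] → take Sofia-Tokyo (5); add Sofia.
Step 3: frontier [Hanoi-Seoul 10, Oslo-Seoul 13, Delhi-Seoul 16, Oslo-Sofia 2, Delhi-Sofia 4, Hanoi-Sofia 5, Hanoi-Tokyo 7, Delhi-Tokyo 13] → take Oslo-Sofia (2); add Oslo.
Step 4: frontier [Hanoi-Oslo 1, Delhi-Oslo 13, Hanoi-Seoul 10, Delhi-Seoul 16, Delhi-Sofia 4, Hanoi-Sofia 5, Hanoi-Tokyo 7, Delhi-Tokyo 13] → take Hanoi-Oslo (1); add Hanoi.
Step 5: frontier [Delhi-Hanoi 2, Delhi-Oslo 13, Delhi-Seoul 16, Delhi-Sofia 4, Delhi-Tokyo 13] → take Delhi-Hanoi (2); add Delhi.
Vertex order: Seoul, Tokyo, Sofia, Oslo, Hanoi, Delhi. The 5th vertex is Hanoi.

Hanoi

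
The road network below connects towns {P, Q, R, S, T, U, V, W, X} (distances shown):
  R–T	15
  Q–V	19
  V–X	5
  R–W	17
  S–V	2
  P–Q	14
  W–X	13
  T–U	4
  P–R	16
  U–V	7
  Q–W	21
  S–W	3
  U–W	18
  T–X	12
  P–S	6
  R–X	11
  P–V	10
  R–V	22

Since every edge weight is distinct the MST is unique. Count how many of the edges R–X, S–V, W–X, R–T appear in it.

Sort edges by weight, then run Kruskal:
S–V (2): add — endpoints in different components.
S–W (3): add — endpoints in different components.
T–U (4): add — endpoints in different components.
V–X (5): add — endpoints in different components.
P–S (6): add — endpoints in different components.
U–V (7): add — endpoints in different components.
P–V (10): skip — P and V already connected.
R–X (11): add — endpoints in different components.
T–X (12): skip — T and X already connected.
W–X (13): skip — W and X already connected.
P–Q (14): add — endpoints in different components.
MST edge set: {S–V, S–W, T–U, V–X, P–S, U–V, R–X, P–Q}.
Of the listed edges, {R–X, S–V} are in the MST → 2.

2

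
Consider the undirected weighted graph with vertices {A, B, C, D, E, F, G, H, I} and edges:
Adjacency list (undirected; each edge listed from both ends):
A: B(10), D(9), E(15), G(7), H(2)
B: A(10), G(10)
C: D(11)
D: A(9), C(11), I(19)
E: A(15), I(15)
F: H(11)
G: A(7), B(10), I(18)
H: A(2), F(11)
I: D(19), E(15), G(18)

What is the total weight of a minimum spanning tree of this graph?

80

Kruskal: consider edges lightest-first.
A–H (2): add — endpoints in different components.
A–G (7): add — endpoints in different components.
A–D (9): add — endpoints in different components.
A–B (10): add — endpoints in different components.
B–G (10): skip — B and G already connected.
C–D (11): add — endpoints in different components.
F–H (11): add — endpoints in different components.
A–E (15): add — endpoints in different components.
E–I (15): add — endpoints in different components.
MST edges: A–H, A–G, A–D, A–B, C–D, F–H, A–E, E–I; total weight 2+7+9+10+11+11+15+15 = 80.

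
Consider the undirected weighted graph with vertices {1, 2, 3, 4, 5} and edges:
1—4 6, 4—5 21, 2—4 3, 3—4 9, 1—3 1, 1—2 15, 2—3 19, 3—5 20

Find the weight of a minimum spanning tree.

30

Grow the tree from 1 using Prim:
Step 1: cheapest edge leaving the tree is 1—3 (1); add 3.
Step 2: cheapest edge leaving the tree is 1—4 (6); add 4.
Step 3: cheapest edge leaving the tree is 2—4 (3); add 2.
Step 4: cheapest edge leaving the tree is 3—5 (20); add 5.
MST edges: 1—3, 1—4, 2—4, 3—5; total weight 1+6+3+20 = 30.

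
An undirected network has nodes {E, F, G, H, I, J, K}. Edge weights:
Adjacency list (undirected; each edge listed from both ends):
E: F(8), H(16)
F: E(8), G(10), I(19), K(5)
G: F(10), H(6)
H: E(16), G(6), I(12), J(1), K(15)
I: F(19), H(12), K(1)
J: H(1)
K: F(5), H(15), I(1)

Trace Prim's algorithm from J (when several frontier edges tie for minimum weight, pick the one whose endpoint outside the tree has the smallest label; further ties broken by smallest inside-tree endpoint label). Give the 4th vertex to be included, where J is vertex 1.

F

Prim, starting at J.
Step 1: cheapest edge leaving the tree is H-J (1); add H.
Step 2: cheapest edge leaving the tree is G-H (6); add G.
Step 3: cheapest edge leaving the tree is F-G (10); add F.
Step 4: cheapest edge leaving the tree is F-K (5); add K.
Step 5: cheapest edge leaving the tree is I-K (1); add I.
Step 6: cheapest edge leaving the tree is E-F (8); add E.
Vertex order: J, H, G, F, K, I, E. The 4th vertex is F.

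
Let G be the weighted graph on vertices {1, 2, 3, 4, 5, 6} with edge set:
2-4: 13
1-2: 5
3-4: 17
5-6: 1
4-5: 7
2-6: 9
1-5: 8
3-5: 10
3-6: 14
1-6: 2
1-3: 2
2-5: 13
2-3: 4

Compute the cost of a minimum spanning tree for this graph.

Kruskal: consider edges lightest-first.
5-6 (1): add — endpoints in different components.
1-3 (2): add — endpoints in different components.
1-6 (2): add — endpoints in different components.
2-3 (4): add — endpoints in different components.
1-2 (5): skip — 1 and 2 already connected.
4-5 (7): add — endpoints in different components.
MST edges: 5-6, 1-3, 1-6, 2-3, 4-5; total weight 1+2+2+4+7 = 16.

16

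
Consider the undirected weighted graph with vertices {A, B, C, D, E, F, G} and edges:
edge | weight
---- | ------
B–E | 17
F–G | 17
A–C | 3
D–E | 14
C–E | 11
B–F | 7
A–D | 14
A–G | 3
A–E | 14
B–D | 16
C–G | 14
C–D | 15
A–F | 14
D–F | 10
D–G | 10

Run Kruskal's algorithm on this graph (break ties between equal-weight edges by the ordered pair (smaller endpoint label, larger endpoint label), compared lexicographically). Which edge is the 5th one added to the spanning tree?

Kruskal's algorithm — process edges by increasing weight (ties by edge label):
A–C (3): add. Components now {A,C} {B} {D} {E} {F} {G}
A–G (3): add. Components now {A,C,G} {B} {D} {E} {F}
B–F (7): add. Components now {A,C,G} {B,F} {D} {E}
D–F (10): add. Components now {A,C,G} {B,D,F} {E}
D–G (10): add. Components now {A,B,C,D,F,G} {E}
C–E (11): add. Components now {A,B,C,D,E,F,G}
The 5th edge added is D–G.

D-G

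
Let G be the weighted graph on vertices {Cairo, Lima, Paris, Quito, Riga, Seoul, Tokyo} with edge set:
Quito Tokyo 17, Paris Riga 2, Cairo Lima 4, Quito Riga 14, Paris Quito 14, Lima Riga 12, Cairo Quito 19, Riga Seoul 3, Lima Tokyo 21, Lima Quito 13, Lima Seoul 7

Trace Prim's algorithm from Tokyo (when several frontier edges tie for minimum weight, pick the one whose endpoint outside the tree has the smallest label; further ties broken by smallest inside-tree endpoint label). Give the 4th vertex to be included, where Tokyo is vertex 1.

Grow the tree from Tokyo using Prim:
Step 1: frontier [Quito Tokyo 17, Lima Tokyo 21] → take Quito Tokyo (17); add Quito.
Step 2: frontier [Lima Quito 13, Paris Quito 14, Quito Riga 14, Cairo Quito 19, Lima Tokyo 21] → take Lima Quito (13); add Lima.
Step 3: frontier [Cairo Lima 4, Lima Seoul 7, Lima Riga 12, Paris Quito 14, Quito Riga 14, Cairo Quito 19] → take Cairo Lima (4); add Cairo.
Step 4: frontier [Lima Seoul 7, Lima Riga 12, Paris Quito 14, Quito Riga 14] → take Lima Seoul (7); add Seoul.
Step 5: frontier [Lima Riga 12, Paris Quito 14, Quito Riga 14, Riga Seoul 3] → take Riga Seoul (3); add Riga.
Step 6: frontier [Paris Quito 14, Paris Riga 2] → take Paris Riga (2); add Paris.
Vertex order: Tokyo, Quito, Lima, Cairo, Seoul, Riga, Paris. The 4th vertex is Cairo.

Cairo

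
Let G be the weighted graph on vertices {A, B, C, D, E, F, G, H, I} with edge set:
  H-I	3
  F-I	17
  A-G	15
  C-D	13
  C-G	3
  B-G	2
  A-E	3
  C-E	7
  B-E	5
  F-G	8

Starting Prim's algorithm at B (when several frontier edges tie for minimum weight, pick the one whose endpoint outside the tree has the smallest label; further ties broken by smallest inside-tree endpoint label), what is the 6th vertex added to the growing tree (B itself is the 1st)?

F

Prim, starting at B.
Step 1: frontier [B-G 2, B-E 5] → take B-G (2); add G.
Step 2: frontier [B-E 5, C-G 3, F-G 8, A-G 15] → take C-G (3); add C.
Step 3: frontier [B-E 5, C-E 7, C-D 13, F-G 8, A-G 15] → take B-E (5); add E.
Step 4: frontier [C-D 13, A-E 3, F-G 8, A-G 15] → take A-E (3); add A.
Step 5: frontier [C-D 13, F-G 8] → take F-G (8); add F.
Step 6: frontier [C-D 13, F-I 17] → take C-D (13); add D.
Step 7: frontier [F-I 17] → take F-I (17); add I.
Step 8: frontier [H-I 3] → take H-I (3); add H.
Vertex order: B, G, C, E, A, F, D, I, H. The 6th vertex is F.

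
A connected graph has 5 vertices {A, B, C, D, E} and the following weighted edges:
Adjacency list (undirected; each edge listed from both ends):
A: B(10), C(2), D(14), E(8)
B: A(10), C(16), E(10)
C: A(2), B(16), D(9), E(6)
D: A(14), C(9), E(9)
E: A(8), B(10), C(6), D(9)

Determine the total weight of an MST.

27

Prim, starting at D.
Step 1: frontier [C-D 9, D-E 9, A-D 14] → take C-D (9); add C.
Step 2: frontier [A-C 2, C-E 6, B-C 16, D-E 9, A-D 14] → take A-C (2); add A.
Step 3: frontier [A-E 8, A-B 10, C-E 6, B-C 16, D-E 9] → take C-E (6); add E.
Step 4: frontier [A-B 10, B-C 16, B-E 10] → take A-B (10); add B.
MST edges: C-D, A-C, C-E, A-B; total weight 9+2+6+10 = 27.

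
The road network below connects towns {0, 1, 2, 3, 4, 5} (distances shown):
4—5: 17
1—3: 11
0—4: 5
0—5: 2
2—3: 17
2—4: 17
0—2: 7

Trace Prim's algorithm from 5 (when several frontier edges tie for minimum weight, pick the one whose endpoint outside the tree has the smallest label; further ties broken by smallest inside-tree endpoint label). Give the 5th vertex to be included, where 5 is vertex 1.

3

Prim, starting at 5.
Step 1: cheapest edge leaving the tree is 0—5 (2); add 0.
Step 2: cheapest edge leaving the tree is 0—4 (5); add 4.
Step 3: cheapest edge leaving the tree is 0—2 (7); add 2.
Step 4: cheapest edge leaving the tree is 2—3 (17); add 3.
Step 5: cheapest edge leaving the tree is 1—3 (11); add 1.
Vertex order: 5, 0, 4, 2, 3, 1. The 5th vertex is 3.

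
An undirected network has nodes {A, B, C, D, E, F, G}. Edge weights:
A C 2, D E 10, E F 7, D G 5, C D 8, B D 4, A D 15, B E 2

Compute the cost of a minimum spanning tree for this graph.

Kruskal: consider edges lightest-first.
A C (2): add — endpoints in different components.
B E (2): add — endpoints in different components.
B D (4): add — endpoints in different components.
D G (5): add — endpoints in different components.
E F (7): add — endpoints in different components.
C D (8): add — endpoints in different components.
MST edges: A C, B E, B D, D G, E F, C D; total weight 2+2+4+5+7+8 = 28.

28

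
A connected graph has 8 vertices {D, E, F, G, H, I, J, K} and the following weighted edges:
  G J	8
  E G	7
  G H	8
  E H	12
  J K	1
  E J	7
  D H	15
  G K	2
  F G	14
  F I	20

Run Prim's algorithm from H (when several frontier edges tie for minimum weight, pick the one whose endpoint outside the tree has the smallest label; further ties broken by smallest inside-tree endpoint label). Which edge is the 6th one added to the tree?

D-H

Prim, starting at H.
Step 1: cheapest edge leaving the tree is G H (8); add G.
Step 2: cheapest edge leaving the tree is G K (2); add K.
Step 3: cheapest edge leaving the tree is J K (1); add J.
Step 4: cheapest edge leaving the tree is E G (7); add E.
Step 5: cheapest edge leaving the tree is F G (14); add F.
Step 6: cheapest edge leaving the tree is D H (15); add D.
Step 7: cheapest edge leaving the tree is F I (20); add I.
The 6th edge added is D H.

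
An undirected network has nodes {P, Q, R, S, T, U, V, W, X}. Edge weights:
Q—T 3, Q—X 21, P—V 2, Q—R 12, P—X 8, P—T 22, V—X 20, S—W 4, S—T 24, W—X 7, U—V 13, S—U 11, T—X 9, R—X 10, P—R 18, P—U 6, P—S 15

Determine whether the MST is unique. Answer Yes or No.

Yes

Kruskal: consider edges lightest-first.
P—V (2): add — endpoints in different components.
Q—T (3): add — endpoints in different components.
S—W (4): add — endpoints in different components.
P—U (6): add — endpoints in different components.
W—X (7): add — endpoints in different components.
P—X (8): add — endpoints in different components.
T—X (9): add — endpoints in different components.
R—X (10): add — endpoints in different components.
Every non-tree edge has weight strictly greater than the heaviest edge on the tree path between its endpoints, so the MST is unique.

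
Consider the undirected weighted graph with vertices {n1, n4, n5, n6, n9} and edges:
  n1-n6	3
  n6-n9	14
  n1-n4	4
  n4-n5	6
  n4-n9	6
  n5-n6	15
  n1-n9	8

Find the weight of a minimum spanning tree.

19

Prim, starting at n1.
Step 1: frontier [n1-n6 3, n1-n4 4, n1-n9 8] → take n1-n6 (3); add n6.
Step 2: frontier [n1-n4 4, n1-n9 8, n6-n9 14, n5-n6 15] → take n1-n4 (4); add n4.
Step 3: frontier [n1-n9 8, n4-n5 6, n4-n9 6, n6-n9 14, n5-n6 15] → take n4-n5 (6); add n5.
Step 4: frontier [n1-n9 8, n4-n9 6, n6-n9 14] → take n4-n9 (6); add n9.
MST edges: n1-n6, n1-n4, n4-n5, n4-n9; total weight 3+4+6+6 = 19.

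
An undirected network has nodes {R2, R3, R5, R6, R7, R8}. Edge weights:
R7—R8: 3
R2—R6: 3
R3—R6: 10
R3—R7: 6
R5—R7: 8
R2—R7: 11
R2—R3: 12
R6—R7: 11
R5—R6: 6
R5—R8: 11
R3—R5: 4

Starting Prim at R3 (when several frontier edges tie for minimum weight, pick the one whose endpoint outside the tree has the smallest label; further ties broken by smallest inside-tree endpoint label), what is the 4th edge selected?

Prim's algorithm from R3:
Step 1: frontier [R3—R5 4, R3—R7 6, R3—R6 10, R2—R3 12] → take R3—R5 (4); add R5.
Step 2: frontier [R3—R7 6, R3—R6 10, R2—R3 12, R5—R6 6, R5—R7 8, R5—R8 11] → take R5—R6 (6); add R6.
Step 3: frontier [R3—R7 6, R2—R3 12, R5—R7 8, R5—R8 11, R2—R6 3, R6—R7 11] → take R2—R6 (3); add R2.
Step 4: frontier [R2—R7 11, R3—R7 6, R5—R7 8, R5—R8 11, R6—R7 11] → take R3—R7 (6); add R7.
Step 5: frontier [R5—R8 11, R7—R8 3] → take R7—R8 (3); add R8.
The 4th edge added is R3—R7.

R3-R7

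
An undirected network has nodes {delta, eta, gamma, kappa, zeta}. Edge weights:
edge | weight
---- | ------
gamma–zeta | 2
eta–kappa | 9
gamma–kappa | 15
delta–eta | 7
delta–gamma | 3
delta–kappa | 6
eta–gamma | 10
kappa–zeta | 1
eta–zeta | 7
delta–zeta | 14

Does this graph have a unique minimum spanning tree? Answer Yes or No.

No

Sort edges by weight, then run Kruskal:
kappa–zeta (1): add — endpoints in different components.
gamma–zeta (2): add — endpoints in different components.
delta–gamma (3): add — endpoints in different components.
delta–kappa (6): skip — delta and kappa already connected.
delta–eta (7): add — endpoints in different components.
Non-tree edge eta–zeta has weight 7, equal to the heaviest edge on its tree cycle — swapping gives another MST of the same weight. Not unique.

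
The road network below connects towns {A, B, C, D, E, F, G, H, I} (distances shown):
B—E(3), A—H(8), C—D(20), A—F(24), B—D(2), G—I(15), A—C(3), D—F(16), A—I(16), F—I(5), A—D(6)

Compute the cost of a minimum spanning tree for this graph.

Kruskal: consider edges lightest-first.
B—D (2): add — endpoints in different components.
A—C (3): add — endpoints in different components.
B—E (3): add — endpoints in different components.
F—I (5): add — endpoints in different components.
A—D (6): add — endpoints in different components.
A—H (8): add — endpoints in different components.
G—I (15): add — endpoints in different components.
A—I (16): add — endpoints in different components.
MST edges: B—D, A—C, B—E, F—I, A—D, A—H, G—I, A—I; total weight 2+3+3+5+6+8+15+16 = 58.

58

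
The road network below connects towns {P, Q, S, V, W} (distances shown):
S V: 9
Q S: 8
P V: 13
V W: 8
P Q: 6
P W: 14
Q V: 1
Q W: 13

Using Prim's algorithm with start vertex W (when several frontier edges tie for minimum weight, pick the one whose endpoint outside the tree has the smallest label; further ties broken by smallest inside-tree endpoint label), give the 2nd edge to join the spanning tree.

Grow the tree from W using Prim:
Step 1: frontier [V W 8, Q W 13, P W 14] → take V W (8); add V.
Step 2: frontier [Q V 1, S V 9, P V 13, Q W 13, P W 14] → take Q V (1); add Q.
Step 3: frontier [P Q 6, Q S 8, S V 9, P V 13, P W 14] → take P Q (6); add P.
Step 4: frontier [Q S 8, S V 9] → take Q S (8); add S.
The 2nd edge added is Q V.

Q-V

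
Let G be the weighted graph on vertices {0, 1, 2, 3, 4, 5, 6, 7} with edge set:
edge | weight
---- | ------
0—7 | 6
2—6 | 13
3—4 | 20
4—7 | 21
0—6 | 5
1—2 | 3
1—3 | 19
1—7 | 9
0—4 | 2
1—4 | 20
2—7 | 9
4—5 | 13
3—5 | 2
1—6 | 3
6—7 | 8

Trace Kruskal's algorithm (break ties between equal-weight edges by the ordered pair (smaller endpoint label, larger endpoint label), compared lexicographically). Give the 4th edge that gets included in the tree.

Sort edges by weight, then run Kruskal:
0—4 (2): add — endpoints in different components.
3—5 (2): add — endpoints in different components.
1—2 (3): add — endpoints in different components.
1—6 (3): add — endpoints in different components.
0—6 (5): add — endpoints in different components.
0—7 (6): add — endpoints in different components.
6—7 (8): skip — 6 and 7 already connected.
1—7 (9): skip — 1 and 7 already connected.
2—7 (9): skip — 2 and 7 already connected.
2—6 (13): skip — 2 and 6 already connected.
4—5 (13): add — endpoints in different components.
The 4th edge added is 1—6.

1-6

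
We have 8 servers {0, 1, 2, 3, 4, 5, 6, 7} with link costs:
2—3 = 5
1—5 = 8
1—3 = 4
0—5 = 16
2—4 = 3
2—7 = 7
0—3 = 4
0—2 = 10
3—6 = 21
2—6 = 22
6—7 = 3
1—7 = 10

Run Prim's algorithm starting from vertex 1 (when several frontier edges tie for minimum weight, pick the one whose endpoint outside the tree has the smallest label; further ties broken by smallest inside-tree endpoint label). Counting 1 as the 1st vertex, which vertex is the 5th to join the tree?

Prim's algorithm from 1:
Step 1: cheapest edge leaving the tree is 1—3 (4); add 3.
Step 2: cheapest edge leaving the tree is 0—3 (4); add 0.
Step 3: cheapest edge leaving the tree is 2—3 (5); add 2.
Step 4: cheapest edge leaving the tree is 2—4 (3); add 4.
Step 5: cheapest edge leaving the tree is 2—7 (7); add 7.
Step 6: cheapest edge leaving the tree is 6—7 (3); add 6.
Step 7: cheapest edge leaving the tree is 1—5 (8); add 5.
Vertex order: 1, 3, 0, 2, 4, 7, 6, 5. The 5th vertex is 4.

4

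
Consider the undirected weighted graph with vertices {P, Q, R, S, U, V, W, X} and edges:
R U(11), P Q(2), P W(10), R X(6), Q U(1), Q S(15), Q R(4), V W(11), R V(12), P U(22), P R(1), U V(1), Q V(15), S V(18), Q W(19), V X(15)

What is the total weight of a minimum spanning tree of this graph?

Prim's algorithm from P:
Step 1: cheapest edge leaving the tree is P R (1); add R.
Step 2: cheapest edge leaving the tree is P Q (2); add Q.
Step 3: cheapest edge leaving the tree is Q U (1); add U.
Step 4: cheapest edge leaving the tree is U V (1); add V.
Step 5: cheapest edge leaving the tree is R X (6); add X.
Step 6: cheapest edge leaving the tree is P W (10); add W.
Step 7: cheapest edge leaving the tree is Q S (15); add S.
MST edges: P R, P Q, Q U, U V, R X, P W, Q S; total weight 1+2+1+1+6+10+15 = 36.

36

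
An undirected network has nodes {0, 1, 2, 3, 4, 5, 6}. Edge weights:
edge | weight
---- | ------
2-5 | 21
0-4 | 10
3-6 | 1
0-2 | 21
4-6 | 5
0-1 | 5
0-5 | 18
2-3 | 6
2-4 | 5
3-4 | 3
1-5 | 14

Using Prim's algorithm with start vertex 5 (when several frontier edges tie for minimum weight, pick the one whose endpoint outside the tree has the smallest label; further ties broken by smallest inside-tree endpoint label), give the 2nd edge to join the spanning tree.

0-1

Prim's algorithm from 5:
Step 1: frontier [1-5 14, 0-5 18, 2-5 21] → take 1-5 (14); add 1.
Step 2: frontier [0-1 5, 0-5 18, 2-5 21] → take 0-1 (5); add 0.
Step 3: frontier [0-4 10, 0-2 21, 2-5 21] → take 0-4 (10); add 4.
Step 4: frontier [0-2 21, 3-4 3, 2-4 5, 4-6 5, 2-5 21] → take 3-4 (3); add 3.
Step 5: frontier [0-2 21, 3-6 1, 2-3 6, 2-4 5, 4-6 5, 2-5 21] → take 3-6 (1); add 6.
Step 6: frontier [0-2 21, 2-3 6, 2-4 5, 2-5 21] → take 2-4 (5); add 2.
The 2nd edge added is 0-1.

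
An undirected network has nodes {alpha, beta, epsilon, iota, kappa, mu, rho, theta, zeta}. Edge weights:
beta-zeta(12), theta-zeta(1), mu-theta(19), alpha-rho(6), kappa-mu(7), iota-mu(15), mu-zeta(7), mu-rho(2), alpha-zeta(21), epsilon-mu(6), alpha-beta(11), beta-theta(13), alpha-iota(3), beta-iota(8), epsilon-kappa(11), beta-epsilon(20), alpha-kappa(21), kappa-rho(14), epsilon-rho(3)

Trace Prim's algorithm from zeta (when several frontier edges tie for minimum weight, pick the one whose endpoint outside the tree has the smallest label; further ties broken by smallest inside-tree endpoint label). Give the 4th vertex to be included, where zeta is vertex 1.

rho

Grow the tree from zeta using Prim:
Step 1: cheapest edge leaving the tree is theta-zeta (1); add theta.
Step 2: cheapest edge leaving the tree is mu-zeta (7); add mu.
Step 3: cheapest edge leaving the tree is mu-rho (2); add rho.
Step 4: cheapest edge leaving the tree is epsilon-rho (3); add epsilon.
Step 5: cheapest edge leaving the tree is alpha-rho (6); add alpha.
Step 6: cheapest edge leaving the tree is alpha-iota (3); add iota.
Step 7: cheapest edge leaving the tree is kappa-mu (7); add kappa.
Step 8: cheapest edge leaving the tree is beta-iota (8); add beta.
Vertex order: zeta, theta, mu, rho, epsilon, alpha, iota, kappa, beta. The 4th vertex is rho.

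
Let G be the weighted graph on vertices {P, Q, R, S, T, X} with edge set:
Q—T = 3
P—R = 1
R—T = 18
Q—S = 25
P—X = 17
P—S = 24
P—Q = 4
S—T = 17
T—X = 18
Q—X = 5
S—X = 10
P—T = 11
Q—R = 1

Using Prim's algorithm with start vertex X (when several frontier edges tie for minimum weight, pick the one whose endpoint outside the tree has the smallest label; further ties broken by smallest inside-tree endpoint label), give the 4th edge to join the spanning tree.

Q-T

Prim's algorithm from X:
Step 1: frontier [Q—X 5, S—X 10, P—X 17, T—X 18] → take Q—X (5); add Q.
Step 2: frontier [Q—R 1, Q—T 3, P—Q 4, Q—S 25, S—X 10, P—X 17, T—X 18] → take Q—R (1); add R.
Step 3: frontier [Q—T 3, P—Q 4, Q—S 25, P—R 1, R—T 18, S—X 10, P—X 17, T—X 18] → take P—R (1); add P.
Step 4: frontier [P—T 11, P—S 24, Q—T 3, Q—S 25, R—T 18, S—X 10, T—X 18] → take Q—T (3); add T.
Step 5: frontier [P—S 24, Q—S 25, S—T 17, S—X 10] → take S—X (10); add S.
The 4th edge added is Q—T.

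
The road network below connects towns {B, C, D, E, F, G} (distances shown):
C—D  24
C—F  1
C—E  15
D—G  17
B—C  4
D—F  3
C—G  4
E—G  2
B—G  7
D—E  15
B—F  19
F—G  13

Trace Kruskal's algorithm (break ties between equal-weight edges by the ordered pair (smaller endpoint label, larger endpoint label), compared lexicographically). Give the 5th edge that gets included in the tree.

Kruskal's algorithm — process edges by increasing weight (ties by edge label):
C—F (1): add — endpoints in different components.
E—G (2): add — endpoints in different components.
D—F (3): add — endpoints in different components.
B—C (4): add — endpoints in different components.
C—G (4): add — endpoints in different components.
The 5th edge added is C—G.

C-G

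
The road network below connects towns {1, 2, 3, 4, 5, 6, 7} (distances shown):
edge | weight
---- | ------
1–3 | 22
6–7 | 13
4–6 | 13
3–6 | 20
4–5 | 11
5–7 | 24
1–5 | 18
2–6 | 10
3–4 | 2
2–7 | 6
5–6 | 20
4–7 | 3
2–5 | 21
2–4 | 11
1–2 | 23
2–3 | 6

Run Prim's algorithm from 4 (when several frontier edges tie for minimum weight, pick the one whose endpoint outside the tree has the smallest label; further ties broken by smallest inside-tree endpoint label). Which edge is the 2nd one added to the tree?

4-7

Prim, starting at 4.
Step 1: cheapest edge leaving the tree is 3–4 (2); add 3.
Step 2: cheapest edge leaving the tree is 4–7 (3); add 7.
Step 3: cheapest edge leaving the tree is 2–3 (6); add 2.
Step 4: cheapest edge leaving the tree is 2–6 (10); add 6.
Step 5: cheapest edge leaving the tree is 4–5 (11); add 5.
Step 6: cheapest edge leaving the tree is 1–5 (18); add 1.
The 2nd edge added is 4–7.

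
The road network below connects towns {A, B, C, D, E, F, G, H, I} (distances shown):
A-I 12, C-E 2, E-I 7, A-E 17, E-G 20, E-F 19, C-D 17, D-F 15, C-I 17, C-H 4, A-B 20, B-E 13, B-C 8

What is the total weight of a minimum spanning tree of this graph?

Sort edges by weight, then run Kruskal:
C-E (2): add — endpoints in different components.
C-H (4): add — endpoints in different components.
E-I (7): add — endpoints in different components.
B-C (8): add — endpoints in different components.
A-I (12): add — endpoints in different components.
B-E (13): skip — B and E already connected.
D-F (15): add — endpoints in different components.
A-E (17): skip — A and E already connected.
C-D (17): add — endpoints in different components.
C-I (17): skip — C and I already connected.
E-F (19): skip — E and F already connected.
A-B (20): skip — A and B already connected.
E-G (20): add — endpoints in different components.
MST edges: C-E, C-H, E-I, B-C, A-I, D-F, C-D, E-G; total weight 2+4+7+8+12+15+17+20 = 85.

85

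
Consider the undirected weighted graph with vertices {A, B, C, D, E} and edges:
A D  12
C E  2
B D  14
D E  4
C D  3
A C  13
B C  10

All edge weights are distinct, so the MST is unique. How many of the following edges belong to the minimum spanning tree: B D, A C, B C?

Kruskal: consider edges lightest-first.
C E (2): add. Components now {A} {B} {C,E} {D}
C D (3): add. Components now {A} {B} {C,D,E}
D E (4): skip — D and E already connected.
B C (10): add. Components now {A} {B,C,D,E}
A D (12): add. Components now {A,B,C,D,E}
MST edge set: {C E, C D, B C, A D}.
Of the listed edges, {B C} are in the MST → 1.

1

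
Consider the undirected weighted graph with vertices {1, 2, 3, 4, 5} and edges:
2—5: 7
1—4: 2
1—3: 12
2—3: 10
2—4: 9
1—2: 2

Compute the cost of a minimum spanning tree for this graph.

21

Prim's algorithm from 4:
Step 1: cheapest edge leaving the tree is 1—4 (2); add 1.
Step 2: cheapest edge leaving the tree is 1—2 (2); add 2.
Step 3: cheapest edge leaving the tree is 2—5 (7); add 5.
Step 4: cheapest edge leaving the tree is 2—3 (10); add 3.
MST edges: 1—4, 1—2, 2—5, 2—3; total weight 2+2+7+10 = 21.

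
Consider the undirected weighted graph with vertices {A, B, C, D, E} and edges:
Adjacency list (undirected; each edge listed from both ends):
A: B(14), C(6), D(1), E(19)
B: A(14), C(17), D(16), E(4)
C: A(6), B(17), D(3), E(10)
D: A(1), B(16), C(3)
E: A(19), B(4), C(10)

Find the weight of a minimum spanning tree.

Prim, starting at B.
Step 1: cheapest edge leaving the tree is B—E (4); add E.
Step 2: cheapest edge leaving the tree is C—E (10); add C.
Step 3: cheapest edge leaving the tree is C—D (3); add D.
Step 4: cheapest edge leaving the tree is A—D (1); add A.
MST edges: B—E, C—E, C—D, A—D; total weight 4+10+3+1 = 18.

18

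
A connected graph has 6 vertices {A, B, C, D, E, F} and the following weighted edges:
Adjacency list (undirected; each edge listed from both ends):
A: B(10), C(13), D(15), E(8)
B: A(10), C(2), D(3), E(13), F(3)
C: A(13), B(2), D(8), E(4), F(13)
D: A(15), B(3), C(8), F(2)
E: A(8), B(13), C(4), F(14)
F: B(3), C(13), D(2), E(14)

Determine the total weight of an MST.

19

Prim, starting at B.
Step 1: frontier [B–C 2, B–D 3, B–F 3, A–B 10, B–E 13] → take B–C (2); add C.
Step 2: frontier [B–D 3, B–F 3, A–B 10, B–E 13, C–E 4, C–D 8, A–C 13, C–F 13] → take B–D (3); add D.
Step 3: frontier [B–F 3, A–B 10, B–E 13, C–E 4, A–C 13, C–F 13, D–F 2, A–D 15] → take D–F (2); add F.
Step 4: frontier [A–B 10, B–E 13, C–E 4, A–C 13, A–D 15, E–F 14] → take C–E (4); add E.
Step 5: frontier [A–B 10, A–C 13, A–D 15, A–E 8] → take A–E (8); add A.
MST edges: B–C, B–D, D–F, C–E, A–E; total weight 2+3+2+4+8 = 19.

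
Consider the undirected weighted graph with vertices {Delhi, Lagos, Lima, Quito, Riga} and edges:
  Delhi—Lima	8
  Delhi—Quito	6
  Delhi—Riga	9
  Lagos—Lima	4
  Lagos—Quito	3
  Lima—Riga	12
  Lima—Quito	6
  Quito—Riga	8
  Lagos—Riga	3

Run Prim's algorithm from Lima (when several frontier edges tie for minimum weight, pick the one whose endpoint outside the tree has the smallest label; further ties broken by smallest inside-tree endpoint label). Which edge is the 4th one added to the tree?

Delhi-Quito

Prim, starting at Lima.
Step 1: cheapest edge leaving the tree is Lagos—Lima (4); add Lagos.
Step 2: cheapest edge leaving the tree is Lagos—Quito (3); add Quito.
Step 3: cheapest edge leaving the tree is Lagos—Riga (3); add Riga.
Step 4: cheapest edge leaving the tree is Delhi—Quito (6); add Delhi.
The 4th edge added is Delhi—Quito.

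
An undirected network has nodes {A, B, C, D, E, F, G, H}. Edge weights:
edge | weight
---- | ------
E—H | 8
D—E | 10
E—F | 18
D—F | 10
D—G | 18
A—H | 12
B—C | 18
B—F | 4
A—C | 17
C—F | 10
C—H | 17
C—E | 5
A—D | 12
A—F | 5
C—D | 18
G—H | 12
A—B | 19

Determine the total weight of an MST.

54

Prim, starting at A.
Step 1: cheapest edge leaving the tree is A—F (5); add F.
Step 2: cheapest edge leaving the tree is B—F (4); add B.
Step 3: cheapest edge leaving the tree is C—F (10); add C.
Step 4: cheapest edge leaving the tree is C—E (5); add E.
Step 5: cheapest edge leaving the tree is E—H (8); add H.
Step 6: cheapest edge leaving the tree is D—E (10); add D.
Step 7: cheapest edge leaving the tree is G—H (12); add G.
MST edges: A—F, B—F, C—F, C—E, E—H, D—E, G—H; total weight 5+4+10+5+8+10+12 = 54.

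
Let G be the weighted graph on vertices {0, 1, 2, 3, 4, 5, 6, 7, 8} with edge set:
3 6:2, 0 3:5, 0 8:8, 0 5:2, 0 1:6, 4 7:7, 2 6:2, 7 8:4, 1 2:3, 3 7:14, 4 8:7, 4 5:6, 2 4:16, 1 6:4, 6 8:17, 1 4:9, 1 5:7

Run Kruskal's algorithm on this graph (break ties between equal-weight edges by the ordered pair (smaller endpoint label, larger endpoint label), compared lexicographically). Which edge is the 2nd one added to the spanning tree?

Sort edges by weight, then run Kruskal:
0 5 (2): add — endpoints in different components.
2 6 (2): add — endpoints in different components.
3 6 (2): add — endpoints in different components.
1 2 (3): add — endpoints in different components.
1 6 (4): skip — 1 and 6 already connected.
7 8 (4): add — endpoints in different components.
0 3 (5): add — endpoints in different components.
0 1 (6): skip — 0 and 1 already connected.
4 5 (6): add — endpoints in different components.
1 5 (7): skip — 1 and 5 already connected.
4 7 (7): add — endpoints in different components.
The 2nd edge added is 2 6.

2-6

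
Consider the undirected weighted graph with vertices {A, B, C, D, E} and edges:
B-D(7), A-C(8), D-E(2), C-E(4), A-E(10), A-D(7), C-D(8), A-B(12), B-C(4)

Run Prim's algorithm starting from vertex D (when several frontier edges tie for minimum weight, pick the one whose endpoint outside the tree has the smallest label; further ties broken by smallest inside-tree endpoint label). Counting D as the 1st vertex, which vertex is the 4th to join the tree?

B

Prim, starting at D.
Step 1: frontier [D-E 2, A-D 7, B-D 7, C-D 8] → take D-E (2); add E.
Step 2: frontier [A-D 7, B-D 7, C-D 8, C-E 4, A-E 10] → take C-E (4); add C.
Step 3: frontier [B-C 4, A-C 8, A-D 7, B-D 7, A-E 10] → take B-C (4); add B.
Step 4: frontier [A-B 12, A-C 8, A-D 7, A-E 10] → take A-D (7); add A.
Vertex order: D, E, C, B, A. The 4th vertex is B.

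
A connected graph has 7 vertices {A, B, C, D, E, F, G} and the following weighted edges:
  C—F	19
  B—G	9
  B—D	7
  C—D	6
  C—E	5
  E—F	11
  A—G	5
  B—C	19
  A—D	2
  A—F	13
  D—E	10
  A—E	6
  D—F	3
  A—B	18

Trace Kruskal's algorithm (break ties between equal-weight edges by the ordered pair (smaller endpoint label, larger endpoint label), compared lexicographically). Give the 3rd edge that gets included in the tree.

Kruskal's algorithm — process edges by increasing weight (ties by edge label):
A—D (2): add — endpoints in different components.
D—F (3): add — endpoints in different components.
A—G (5): add — endpoints in different components.
C—E (5): add — endpoints in different components.
A—E (6): add — endpoints in different components.
C—D (6): skip — C and D already connected.
B—D (7): add — endpoints in different components.
The 3rd edge added is A—G.

A-G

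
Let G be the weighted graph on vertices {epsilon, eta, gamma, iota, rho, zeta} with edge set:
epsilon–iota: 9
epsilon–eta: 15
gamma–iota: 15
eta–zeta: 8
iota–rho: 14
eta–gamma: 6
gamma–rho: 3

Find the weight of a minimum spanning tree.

Kruskal: consider edges lightest-first.
gamma–rho (3): add — endpoints in different components.
eta–gamma (6): add — endpoints in different components.
eta–zeta (8): add — endpoints in different components.
epsilon–iota (9): add — endpoints in different components.
iota–rho (14): add — endpoints in different components.
MST edges: gamma–rho, eta–gamma, eta–zeta, epsilon–iota, iota–rho; total weight 3+6+8+9+14 = 40.

40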